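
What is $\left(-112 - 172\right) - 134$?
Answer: $-418$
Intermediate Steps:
$\left(-112 - 172\right) - 134 = -284 - 134 = -418$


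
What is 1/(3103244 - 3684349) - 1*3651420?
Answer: -2121858419101/581105 ≈ -3.6514e+6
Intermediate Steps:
1/(3103244 - 3684349) - 1*3651420 = 1/(-581105) - 3651420 = -1/581105 - 3651420 = -2121858419101/581105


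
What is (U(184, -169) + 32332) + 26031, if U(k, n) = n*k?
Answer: 27267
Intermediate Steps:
U(k, n) = k*n
(U(184, -169) + 32332) + 26031 = (184*(-169) + 32332) + 26031 = (-31096 + 32332) + 26031 = 1236 + 26031 = 27267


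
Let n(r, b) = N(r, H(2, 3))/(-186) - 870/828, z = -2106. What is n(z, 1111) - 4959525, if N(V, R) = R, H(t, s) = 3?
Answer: -10608426257/2139 ≈ -4.9595e+6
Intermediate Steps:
n(r, b) = -2282/2139 (n(r, b) = 3/(-186) - 870/828 = 3*(-1/186) - 870*1/828 = -1/62 - 145/138 = -2282/2139)
n(z, 1111) - 4959525 = -2282/2139 - 4959525 = -10608426257/2139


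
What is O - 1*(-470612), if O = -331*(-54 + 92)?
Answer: 458034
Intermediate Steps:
O = -12578 (O = -331*38 = -12578)
O - 1*(-470612) = -12578 - 1*(-470612) = -12578 + 470612 = 458034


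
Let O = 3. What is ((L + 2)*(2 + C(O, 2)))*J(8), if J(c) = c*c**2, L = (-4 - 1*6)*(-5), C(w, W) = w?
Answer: 133120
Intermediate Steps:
L = 50 (L = (-4 - 6)*(-5) = -10*(-5) = 50)
J(c) = c**3
((L + 2)*(2 + C(O, 2)))*J(8) = ((50 + 2)*(2 + 3))*8**3 = (52*5)*512 = 260*512 = 133120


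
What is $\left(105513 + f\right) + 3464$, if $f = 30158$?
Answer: $139135$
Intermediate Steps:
$\left(105513 + f\right) + 3464 = \left(105513 + 30158\right) + 3464 = 135671 + 3464 = 139135$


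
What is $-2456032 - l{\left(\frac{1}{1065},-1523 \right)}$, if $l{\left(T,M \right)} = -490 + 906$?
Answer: $-2456448$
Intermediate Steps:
$l{\left(T,M \right)} = 416$
$-2456032 - l{\left(\frac{1}{1065},-1523 \right)} = -2456032 - 416 = -2456448$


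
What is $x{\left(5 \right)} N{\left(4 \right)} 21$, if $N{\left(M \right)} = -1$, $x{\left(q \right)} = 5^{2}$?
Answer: $-525$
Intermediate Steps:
$x{\left(q \right)} = 25$
$x{\left(5 \right)} N{\left(4 \right)} 21 = 25 \left(-1\right) 21 = \left(-25\right) 21 = -525$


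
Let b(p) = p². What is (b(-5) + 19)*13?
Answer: 572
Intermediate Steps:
(b(-5) + 19)*13 = ((-5)² + 19)*13 = (25 + 19)*13 = 44*13 = 572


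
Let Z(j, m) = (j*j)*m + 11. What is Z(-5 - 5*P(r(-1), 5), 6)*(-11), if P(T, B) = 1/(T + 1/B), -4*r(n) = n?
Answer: -465817/27 ≈ -17252.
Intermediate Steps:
r(n) = -n/4
Z(j, m) = 11 + m*j² (Z(j, m) = j²*m + 11 = m*j² + 11 = 11 + m*j²)
Z(-5 - 5*P(r(-1), 5), 6)*(-11) = (11 + 6*(-5 - 25/(1 + 5*(-¼*(-1))))²)*(-11) = (11 + 6*(-5 - 25/(1 + 5*(¼)))²)*(-11) = (11 + 6*(-5 - 25/(1 + 5/4))²)*(-11) = (11 + 6*(-5 - 25/9/4)²)*(-11) = (11 + 6*(-5 - 25*4/9)²)*(-11) = (11 + 6*(-5 - 5*20/9)²)*(-11) = (11 + 6*(-5 - 100/9)²)*(-11) = (11 + 6*(-145/9)²)*(-11) = (11 + 6*(21025/81))*(-11) = (11 + 42050/27)*(-11) = (42347/27)*(-11) = -465817/27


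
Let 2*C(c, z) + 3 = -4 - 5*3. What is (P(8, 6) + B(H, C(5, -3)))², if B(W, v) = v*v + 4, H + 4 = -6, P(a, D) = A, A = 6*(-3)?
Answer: 11449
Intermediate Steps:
C(c, z) = -11 (C(c, z) = -3/2 + (-4 - 5*3)/2 = -3/2 + (-4 - 15)/2 = -3/2 + (½)*(-19) = -3/2 - 19/2 = -11)
A = -18
P(a, D) = -18
H = -10 (H = -4 - 6 = -10)
B(W, v) = 4 + v² (B(W, v) = v² + 4 = 4 + v²)
(P(8, 6) + B(H, C(5, -3)))² = (-18 + (4 + (-11)²))² = (-18 + (4 + 121))² = (-18 + 125)² = 107² = 11449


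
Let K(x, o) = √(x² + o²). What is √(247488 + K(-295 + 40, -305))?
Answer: √(247488 + 5*√6322) ≈ 497.88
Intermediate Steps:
K(x, o) = √(o² + x²)
√(247488 + K(-295 + 40, -305)) = √(247488 + √((-305)² + (-295 + 40)²)) = √(247488 + √(93025 + (-255)²)) = √(247488 + √(93025 + 65025)) = √(247488 + √158050) = √(247488 + 5*√6322)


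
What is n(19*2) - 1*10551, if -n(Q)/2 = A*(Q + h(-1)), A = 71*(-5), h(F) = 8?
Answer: 22109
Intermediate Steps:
A = -355
n(Q) = 5680 + 710*Q (n(Q) = -(-710)*(Q + 8) = -(-710)*(8 + Q) = -2*(-2840 - 355*Q) = 5680 + 710*Q)
n(19*2) - 1*10551 = (5680 + 710*(19*2)) - 1*10551 = (5680 + 710*38) - 10551 = (5680 + 26980) - 10551 = 32660 - 10551 = 22109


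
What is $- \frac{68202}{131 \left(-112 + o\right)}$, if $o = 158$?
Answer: $- \frac{34101}{3013} \approx -11.318$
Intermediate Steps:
$- \frac{68202}{131 \left(-112 + o\right)} = - \frac{68202}{131 \left(-112 + 158\right)} = - \frac{68202}{131 \cdot 46} = - \frac{68202}{6026} = \left(-68202\right) \frac{1}{6026} = - \frac{34101}{3013}$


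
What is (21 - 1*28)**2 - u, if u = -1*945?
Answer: 994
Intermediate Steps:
u = -945
(21 - 1*28)**2 - u = (21 - 1*28)**2 - 1*(-945) = (21 - 28)**2 + 945 = (-7)**2 + 945 = 49 + 945 = 994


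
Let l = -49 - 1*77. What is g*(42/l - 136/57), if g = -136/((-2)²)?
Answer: 5270/57 ≈ 92.456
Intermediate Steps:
l = -126 (l = -49 - 77 = -126)
g = -34 (g = -136/4 = -136*¼ = -34)
g*(42/l - 136/57) = -34*(42/(-126) - 136/57) = -34*(42*(-1/126) - 136*1/57) = -34*(-⅓ - 136/57) = -34*(-155/57) = 5270/57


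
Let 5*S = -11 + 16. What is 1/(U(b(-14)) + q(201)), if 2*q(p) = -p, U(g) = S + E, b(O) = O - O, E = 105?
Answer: 2/11 ≈ 0.18182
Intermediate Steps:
S = 1 (S = (-11 + 16)/5 = (1/5)*5 = 1)
b(O) = 0
U(g) = 106 (U(g) = 1 + 105 = 106)
q(p) = -p/2 (q(p) = (-p)/2 = -p/2)
1/(U(b(-14)) + q(201)) = 1/(106 - 1/2*201) = 1/(106 - 201/2) = 1/(11/2) = 2/11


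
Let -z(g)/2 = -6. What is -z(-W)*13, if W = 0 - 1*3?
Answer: -156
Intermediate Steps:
W = -3 (W = 0 - 3 = -3)
z(g) = 12 (z(g) = -2*(-6) = 12)
-z(-W)*13 = -1*12*13 = -12*13 = -156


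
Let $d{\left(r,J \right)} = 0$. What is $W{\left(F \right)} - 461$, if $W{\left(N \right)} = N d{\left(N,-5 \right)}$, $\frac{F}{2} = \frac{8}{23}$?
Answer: $-461$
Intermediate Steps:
$F = \frac{16}{23}$ ($F = 2 \cdot \frac{8}{23} = \frac{16}{23} \approx 0.69565$)
$W{\left(N \right)} = 0$ ($W{\left(N \right)} = N 0 = 0$)
$W{\left(F \right)} - 461 = 0 - 461 = -461$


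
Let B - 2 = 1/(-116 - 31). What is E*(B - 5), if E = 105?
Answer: -2210/7 ≈ -315.71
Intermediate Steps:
B = 293/147 (B = 2 + 1/(-116 - 31) = 2 + 1/(-147) = 2 - 1/147 = 293/147 ≈ 1.9932)
E*(B - 5) = 105*(293/147 - 5) = 105*(-442/147) = -2210/7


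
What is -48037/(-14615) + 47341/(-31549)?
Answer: 117661514/65869805 ≈ 1.7863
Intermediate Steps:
-48037/(-14615) + 47341/(-31549) = -48037*(-1/14615) + 47341*(-1/31549) = 48037/14615 - 6763/4507 = 117661514/65869805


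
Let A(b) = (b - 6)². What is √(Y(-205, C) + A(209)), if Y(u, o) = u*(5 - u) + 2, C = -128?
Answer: I*√1839 ≈ 42.884*I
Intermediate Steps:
Y(u, o) = 2 + u*(5 - u)
A(b) = (-6 + b)²
√(Y(-205, C) + A(209)) = √((2 - 1*(-205)² + 5*(-205)) + (-6 + 209)²) = √((2 - 1*42025 - 1025) + 203²) = √((2 - 42025 - 1025) + 41209) = √(-43048 + 41209) = √(-1839) = I*√1839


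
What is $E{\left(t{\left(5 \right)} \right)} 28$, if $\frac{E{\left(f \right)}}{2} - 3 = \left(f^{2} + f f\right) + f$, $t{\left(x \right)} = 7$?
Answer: $6048$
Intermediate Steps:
$E{\left(f \right)} = 6 + 2 f + 4 f^{2}$ ($E{\left(f \right)} = 6 + 2 \left(\left(f^{2} + f f\right) + f\right) = 6 + 2 \left(\left(f^{2} + f^{2}\right) + f\right) = 6 + 2 \left(2 f^{2} + f\right) = 6 + 2 \left(f + 2 f^{2}\right) = 6 + \left(2 f + 4 f^{2}\right) = 6 + 2 f + 4 f^{2}$)
$E{\left(t{\left(5 \right)} \right)} 28 = \left(6 + 2 \cdot 7 + 4 \cdot 7^{2}\right) 28 = \left(6 + 14 + 4 \cdot 49\right) 28 = \left(6 + 14 + 196\right) 28 = 216 \cdot 28 = 6048$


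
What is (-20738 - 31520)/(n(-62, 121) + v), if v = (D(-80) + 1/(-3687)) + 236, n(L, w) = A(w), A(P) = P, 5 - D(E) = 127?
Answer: -1817691/8174 ≈ -222.37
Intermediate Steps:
D(E) = -122 (D(E) = 5 - 1*127 = 5 - 127 = -122)
n(L, w) = w
v = 420317/3687 (v = (-122 + 1/(-3687)) + 236 = (-122 - 1/3687) + 236 = -449815/3687 + 236 = 420317/3687 ≈ 114.00)
(-20738 - 31520)/(n(-62, 121) + v) = (-20738 - 31520)/(121 + 420317/3687) = -52258/866444/3687 = -52258*3687/866444 = -1817691/8174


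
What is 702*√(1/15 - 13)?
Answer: 234*I*√2910/5 ≈ 2524.6*I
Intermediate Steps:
702*√(1/15 - 13) = 702*√(-194/15) = 702*(I*√2910/15) = 234*I*√2910/5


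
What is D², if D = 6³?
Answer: 46656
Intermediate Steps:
D = 216
D² = 216² = 46656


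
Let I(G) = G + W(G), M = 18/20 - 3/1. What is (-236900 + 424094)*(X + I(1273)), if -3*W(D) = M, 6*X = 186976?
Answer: 30359466109/5 ≈ 6.0719e+9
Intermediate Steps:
X = 93488/3 (X = (1/6)*186976 = 93488/3 ≈ 31163.)
M = -21/10 (M = 18*(1/20) - 3*1 = 9/10 - 3 = -21/10 ≈ -2.1000)
W(D) = 7/10 (W(D) = -1/3*(-21/10) = 7/10)
I(G) = 7/10 + G (I(G) = G + 7/10 = 7/10 + G)
(-236900 + 424094)*(X + I(1273)) = (-236900 + 424094)*(93488/3 + (7/10 + 1273)) = 187194*(93488/3 + 12737/10) = 187194*(973091/30) = 30359466109/5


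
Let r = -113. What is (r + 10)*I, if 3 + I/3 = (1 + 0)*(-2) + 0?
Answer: 1545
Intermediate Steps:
I = -15 (I = -9 + 3*((1 + 0)*(-2) + 0) = -9 + 3*(1*(-2) + 0) = -9 + 3*(-2 + 0) = -9 + 3*(-2) = -9 - 6 = -15)
(r + 10)*I = (-113 + 10)*(-15) = -103*(-15) = 1545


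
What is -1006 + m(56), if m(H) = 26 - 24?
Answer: -1004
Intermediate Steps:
m(H) = 2
-1006 + m(56) = -1006 + 2 = -1004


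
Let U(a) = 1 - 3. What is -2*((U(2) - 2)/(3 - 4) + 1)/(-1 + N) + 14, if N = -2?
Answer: 52/3 ≈ 17.333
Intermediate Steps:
U(a) = -2
-2*((U(2) - 2)/(3 - 4) + 1)/(-1 + N) + 14 = -2*((-2 - 2)/(3 - 4) + 1)/(-1 - 2) + 14 = -2*(-4/(-1) + 1)/(-3) + 14 = -2*(-4*(-1) + 1)*(-1)/3 + 14 = -2*(4 + 1)*(-1)/3 + 14 = -10*(-1)/3 + 14 = -2*(-5/3) + 14 = 10/3 + 14 = 52/3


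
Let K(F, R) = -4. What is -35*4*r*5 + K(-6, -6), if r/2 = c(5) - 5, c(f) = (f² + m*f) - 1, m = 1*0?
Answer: -26604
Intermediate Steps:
m = 0
c(f) = -1 + f² (c(f) = (f² + 0*f) - 1 = (f² + 0) - 1 = f² - 1 = -1 + f²)
r = 38 (r = 2*((-1 + 5²) - 5) = 2*((-1 + 25) - 5) = 2*(24 - 5) = 2*19 = 38)
-35*4*r*5 + K(-6, -6) = -35*4*38*5 - 4 = -5320*5 - 4 = -35*760 - 4 = -26600 - 4 = -26604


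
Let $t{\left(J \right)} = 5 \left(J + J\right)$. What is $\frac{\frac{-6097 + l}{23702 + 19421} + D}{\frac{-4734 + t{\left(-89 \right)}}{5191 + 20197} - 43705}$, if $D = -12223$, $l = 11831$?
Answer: $\frac{3345419253165}{11962192599043} \approx 0.27967$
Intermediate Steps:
$t{\left(J \right)} = 10 J$ ($t{\left(J \right)} = 5 \cdot 2 J = 10 J$)
$\frac{\frac{-6097 + l}{23702 + 19421} + D}{\frac{-4734 + t{\left(-89 \right)}}{5191 + 20197} - 43705} = \frac{\frac{-6097 + 11831}{23702 + 19421} - 12223}{\frac{-4734 + 10 \left(-89\right)}{5191 + 20197} - 43705} = \frac{\frac{5734}{43123} - 12223}{\frac{-4734 - 890}{25388} - 43705} = \frac{5734 \cdot \frac{1}{43123} - 12223}{\left(-5624\right) \frac{1}{25388} - 43705} = \frac{\frac{5734}{43123} - 12223}{- \frac{1406}{6347} - 43705} = - \frac{527086695}{43123 \left(- \frac{277397041}{6347}\right)} = \left(- \frac{527086695}{43123}\right) \left(- \frac{6347}{277397041}\right) = \frac{3345419253165}{11962192599043}$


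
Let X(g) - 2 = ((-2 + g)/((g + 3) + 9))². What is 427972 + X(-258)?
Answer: 6474835546/15129 ≈ 4.2798e+5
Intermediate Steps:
X(g) = 2 + (-2 + g)²/(12 + g)² (X(g) = 2 + ((-2 + g)/((g + 3) + 9))² = 2 + ((-2 + g)/((3 + g) + 9))² = 2 + ((-2 + g)/(12 + g))² = 2 + (-2 + g)²/(12 + g)²)
427972 + X(-258) = 427972 + (2 + (-2 - 258)²/(12 - 258)²) = 427972 + (2 + (-260)²/(-246)²) = 427972 + (2 + 67600*(1/60516)) = 427972 + (2 + 16900/15129) = 427972 + 47158/15129 = 6474835546/15129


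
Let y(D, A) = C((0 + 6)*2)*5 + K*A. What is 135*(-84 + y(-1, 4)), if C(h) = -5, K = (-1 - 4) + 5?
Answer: -14715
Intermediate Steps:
K = 0 (K = -5 + 5 = 0)
y(D, A) = -25 (y(D, A) = -5*5 + 0*A = -25 + 0 = -25)
135*(-84 + y(-1, 4)) = 135*(-84 - 25) = 135*(-109) = -14715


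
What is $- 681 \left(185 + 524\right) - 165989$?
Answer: $-648818$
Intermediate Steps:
$- 681 \left(185 + 524\right) - 165989 = \left(-681\right) 709 - 165989 = -482829 - 165989 = -648818$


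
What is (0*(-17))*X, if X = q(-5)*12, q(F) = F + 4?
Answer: 0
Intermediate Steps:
q(F) = 4 + F
X = -12 (X = (4 - 5)*12 = -1*12 = -12)
(0*(-17))*X = (0*(-17))*(-12) = 0*(-12) = 0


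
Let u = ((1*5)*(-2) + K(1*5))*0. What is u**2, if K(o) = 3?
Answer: 0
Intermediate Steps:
u = 0 (u = ((1*5)*(-2) + 3)*0 = (5*(-2) + 3)*0 = (-10 + 3)*0 = -7*0 = 0)
u**2 = 0**2 = 0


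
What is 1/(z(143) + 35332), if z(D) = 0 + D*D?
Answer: 1/55781 ≈ 1.7927e-5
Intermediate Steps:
z(D) = D² (z(D) = 0 + D² = D²)
1/(z(143) + 35332) = 1/(143² + 35332) = 1/(20449 + 35332) = 1/55781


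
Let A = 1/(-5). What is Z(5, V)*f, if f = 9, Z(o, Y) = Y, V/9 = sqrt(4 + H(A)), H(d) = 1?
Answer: 81*sqrt(5) ≈ 181.12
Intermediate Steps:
A = -1/5 ≈ -0.20000
V = 9*sqrt(5) (V = 9*sqrt(4 + 1) = 9*sqrt(5) ≈ 20.125)
Z(5, V)*f = (9*sqrt(5))*9 = 81*sqrt(5)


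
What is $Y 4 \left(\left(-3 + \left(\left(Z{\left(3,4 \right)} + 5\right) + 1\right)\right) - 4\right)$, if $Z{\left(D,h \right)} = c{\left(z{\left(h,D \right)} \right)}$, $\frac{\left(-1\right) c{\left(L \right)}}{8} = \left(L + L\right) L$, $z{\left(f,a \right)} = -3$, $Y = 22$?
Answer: $-12760$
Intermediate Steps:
$c{\left(L \right)} = - 16 L^{2}$ ($c{\left(L \right)} = - 8 \left(L + L\right) L = - 8 \cdot 2 L L = - 8 \cdot 2 L^{2} = - 16 L^{2}$)
$Z{\left(D,h \right)} = -144$ ($Z{\left(D,h \right)} = - 16 \left(-3\right)^{2} = \left(-16\right) 9 = -144$)
$Y 4 \left(\left(-3 + \left(\left(Z{\left(3,4 \right)} + 5\right) + 1\right)\right) - 4\right) = 22 \cdot 4 \left(\left(-3 + \left(\left(-144 + 5\right) + 1\right)\right) - 4\right) = 88 \left(\left(-3 + \left(-139 + 1\right)\right) - 4\right) = 88 \left(\left(-3 - 138\right) - 4\right) = 88 \left(-141 - 4\right) = 88 \left(-145\right) = -12760$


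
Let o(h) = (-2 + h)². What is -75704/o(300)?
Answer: -18926/22201 ≈ -0.85248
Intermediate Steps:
-75704/o(300) = -75704/(-2 + 300)² = -75704/(298²) = -75704/88804 = -75704*1/88804 = -18926/22201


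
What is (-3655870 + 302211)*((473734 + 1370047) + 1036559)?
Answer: -9659678164060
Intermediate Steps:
(-3655870 + 302211)*((473734 + 1370047) + 1036559) = -3353659*(1843781 + 1036559) = -3353659*2880340 = -9659678164060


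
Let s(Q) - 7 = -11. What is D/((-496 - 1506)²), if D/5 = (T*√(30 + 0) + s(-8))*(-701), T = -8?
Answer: 3505/1002001 + 7010*√30/1002001 ≈ 0.041817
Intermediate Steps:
s(Q) = -4 (s(Q) = 7 - 11 = -4)
D = 14020 + 28040*√30 (D = 5*((-8*√(30 + 0) - 4)*(-701)) = 5*((-8*√30 - 4)*(-701)) = 5*((-4 - 8*√30)*(-701)) = 5*(2804 + 5608*√30) = 14020 + 28040*√30 ≈ 1.6760e+5)
D/((-496 - 1506)²) = (14020 + 28040*√30)/((-496 - 1506)²) = (14020 + 28040*√30)/((-2002)²) = (14020 + 28040*√30)/4008004 = (14020 + 28040*√30)*(1/4008004) = 3505/1002001 + 7010*√30/1002001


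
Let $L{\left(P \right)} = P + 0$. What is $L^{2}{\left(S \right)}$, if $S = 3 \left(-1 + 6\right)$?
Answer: $225$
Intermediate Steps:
$S = 15$ ($S = 3 \cdot 5 = 15$)
$L{\left(P \right)} = P$
$L^{2}{\left(S \right)} = 15^{2} = 225$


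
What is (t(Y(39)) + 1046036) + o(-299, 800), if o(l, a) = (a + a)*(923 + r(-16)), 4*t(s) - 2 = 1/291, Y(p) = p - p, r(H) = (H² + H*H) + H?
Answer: 3860332087/1164 ≈ 3.3164e+6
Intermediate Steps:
r(H) = H + 2*H² (r(H) = (H² + H²) + H = 2*H² + H = H + 2*H²)
Y(p) = 0
t(s) = 583/1164 (t(s) = ½ + (¼)/291 = ½ + (¼)*(1/291) = ½ + 1/1164 = 583/1164)
o(l, a) = 2838*a (o(l, a) = (a + a)*(923 - 16*(1 + 2*(-16))) = (2*a)*(923 - 16*(1 - 32)) = (2*a)*(923 - 16*(-31)) = (2*a)*(923 + 496) = (2*a)*1419 = 2838*a)
(t(Y(39)) + 1046036) + o(-299, 800) = (583/1164 + 1046036) + 2838*800 = 1217586487/1164 + 2270400 = 3860332087/1164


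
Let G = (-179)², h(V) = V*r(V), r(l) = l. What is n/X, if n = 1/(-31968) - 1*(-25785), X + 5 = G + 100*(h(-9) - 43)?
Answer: 824294879/1145605248 ≈ 0.71953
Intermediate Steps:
h(V) = V² (h(V) = V*V = V²)
G = 32041
X = 35836 (X = -5 + (32041 + 100*((-9)² - 43)) = -5 + (32041 + 100*(81 - 43)) = -5 + (32041 + 100*38) = -5 + (32041 + 3800) = -5 + 35841 = 35836)
n = 824294879/31968 (n = -1/31968 + 25785 = 824294879/31968 ≈ 25785.)
n/X = (824294879/31968)/35836 = (824294879/31968)*(1/35836) = 824294879/1145605248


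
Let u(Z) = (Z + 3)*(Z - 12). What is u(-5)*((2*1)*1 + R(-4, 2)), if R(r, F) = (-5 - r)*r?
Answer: 204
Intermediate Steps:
R(r, F) = r*(-5 - r)
u(Z) = (-12 + Z)*(3 + Z) (u(Z) = (3 + Z)*(-12 + Z) = (-12 + Z)*(3 + Z))
u(-5)*((2*1)*1 + R(-4, 2)) = (-36 + (-5)**2 - 9*(-5))*((2*1)*1 - 1*(-4)*(5 - 4)) = (-36 + 25 + 45)*(2*1 - 1*(-4)*1) = 34*(2 + 4) = 34*6 = 204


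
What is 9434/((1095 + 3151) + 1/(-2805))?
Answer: 26462370/11910029 ≈ 2.2219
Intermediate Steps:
9434/((1095 + 3151) + 1/(-2805)) = 9434/(4246 - 1/2805) = 9434/(11910029/2805) = 9434*(2805/11910029) = 26462370/11910029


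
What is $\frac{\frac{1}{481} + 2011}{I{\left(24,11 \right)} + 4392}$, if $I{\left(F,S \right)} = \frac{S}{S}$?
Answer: $\frac{967292}{2113033} \approx 0.45777$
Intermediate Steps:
$I{\left(F,S \right)} = 1$
$\frac{\frac{1}{481} + 2011}{I{\left(24,11 \right)} + 4392} = \frac{\frac{1}{481} + 2011}{1 + 4392} = \frac{\frac{1}{481} + 2011}{4393} = \frac{967292}{481} \cdot \frac{1}{4393} = \frac{967292}{2113033}$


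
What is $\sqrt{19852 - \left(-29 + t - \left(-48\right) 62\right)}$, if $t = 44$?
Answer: $\sqrt{16861} \approx 129.85$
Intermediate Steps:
$\sqrt{19852 - \left(-29 + t - \left(-48\right) 62\right)} = \sqrt{19852 + \left(48 \left(\left(-1\right) 62\right) + \left(29 - 44\right)\right)} = \sqrt{19852 + \left(48 \left(-62\right) + \left(29 - 44\right)\right)} = \sqrt{19852 - 2991} = \sqrt{16861}$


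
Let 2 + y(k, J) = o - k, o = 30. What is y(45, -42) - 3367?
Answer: -3384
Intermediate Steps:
y(k, J) = 28 - k (y(k, J) = -2 + (30 - k) = 28 - k)
y(45, -42) - 3367 = (28 - 1*45) - 3367 = (28 - 45) - 3367 = -17 - 3367 = -3384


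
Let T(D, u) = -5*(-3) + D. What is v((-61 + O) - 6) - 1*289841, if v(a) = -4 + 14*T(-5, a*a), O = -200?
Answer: -289705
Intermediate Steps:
T(D, u) = 15 + D
v(a) = 136 (v(a) = -4 + 14*(15 - 5) = -4 + 14*10 = -4 + 140 = 136)
v((-61 + O) - 6) - 1*289841 = 136 - 1*289841 = 136 - 289841 = -289705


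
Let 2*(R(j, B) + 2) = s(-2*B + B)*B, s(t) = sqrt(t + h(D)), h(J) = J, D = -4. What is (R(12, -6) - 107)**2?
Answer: 11899 + 654*sqrt(2) ≈ 12824.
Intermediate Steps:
s(t) = sqrt(-4 + t) (s(t) = sqrt(t - 4) = sqrt(-4 + t))
R(j, B) = -2 + B*sqrt(-4 - B)/2 (R(j, B) = -2 + (sqrt(-4 + (-2*B + B))*B)/2 = -2 + (sqrt(-4 - B)*B)/2 = -2 + (B*sqrt(-4 - B))/2 = -2 + B*sqrt(-4 - B)/2)
(R(12, -6) - 107)**2 = ((-2 + (1/2)*(-6)*sqrt(-4 - 1*(-6))) - 107)**2 = ((-2 + (1/2)*(-6)*sqrt(-4 + 6)) - 107)**2 = ((-2 + (1/2)*(-6)*sqrt(2)) - 107)**2 = ((-2 - 3*sqrt(2)) - 107)**2 = (-109 - 3*sqrt(2))**2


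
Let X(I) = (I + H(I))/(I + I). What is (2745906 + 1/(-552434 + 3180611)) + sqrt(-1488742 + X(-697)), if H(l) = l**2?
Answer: 7216726993363/2628177 + I*sqrt(1489090) ≈ 2.7459e+6 + 1220.3*I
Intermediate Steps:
X(I) = (I + I**2)/(2*I) (X(I) = (I + I**2)/(I + I) = (I + I**2)/((2*I)) = (I + I**2)*(1/(2*I)) = (I + I**2)/(2*I))
(2745906 + 1/(-552434 + 3180611)) + sqrt(-1488742 + X(-697)) = (2745906 + 1/(-552434 + 3180611)) + sqrt(-1488742 + (1/2 + (1/2)*(-697))) = (2745906 + 1/2628177) + sqrt(-1488742 + (1/2 - 697/2)) = (2745906 + 1/2628177) + sqrt(-1488742 - 348) = 7216726993363/2628177 + sqrt(-1489090) = 7216726993363/2628177 + I*sqrt(1489090)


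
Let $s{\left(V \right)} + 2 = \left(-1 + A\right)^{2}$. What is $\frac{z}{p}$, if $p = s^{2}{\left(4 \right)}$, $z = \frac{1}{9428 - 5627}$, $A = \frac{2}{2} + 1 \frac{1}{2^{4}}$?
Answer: $\frac{65536}{992520921} \approx 6.603 \cdot 10^{-5}$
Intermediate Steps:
$A = \frac{17}{16}$ ($A = 2 \cdot \frac{1}{2} + 1 \cdot \frac{1}{16} = 1 + 1 \cdot \frac{1}{16} = 1 + \frac{1}{16} = \frac{17}{16} \approx 1.0625$)
$z = \frac{1}{3801} \approx 0.00026309$
$s{\left(V \right)} = - \frac{511}{256}$ ($s{\left(V \right)} = -2 + \left(-1 + \frac{17}{16}\right)^{2} = -2 + \left(\frac{1}{16}\right)^{2} = -2 + \frac{1}{256} = - \frac{511}{256}$)
$p = \frac{261121}{65536}$ ($p = \left(- \frac{511}{256}\right)^{2} = \frac{261121}{65536} \approx 3.9844$)
$\frac{z}{p} = \frac{1}{3801 \cdot \frac{261121}{65536}} = \frac{1}{3801} \cdot \frac{65536}{261121} = \frac{65536}{992520921}$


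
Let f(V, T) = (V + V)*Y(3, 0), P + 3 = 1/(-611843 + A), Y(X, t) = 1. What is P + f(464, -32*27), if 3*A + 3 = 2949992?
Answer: 1030875503/1114460 ≈ 925.00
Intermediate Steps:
A = 2949989/3 (A = -1 + (⅓)*2949992 = -1 + 2949992/3 = 2949989/3 ≈ 9.8333e+5)
P = -3343377/1114460 (P = -3 + 1/(-611843 + 2949989/3) = -3 + 1/(1114460/3) = -3 + 3/1114460 = -3343377/1114460 ≈ -3.0000)
f(V, T) = 2*V (f(V, T) = (V + V)*1 = (2*V)*1 = 2*V)
P + f(464, -32*27) = -3343377/1114460 + 2*464 = -3343377/1114460 + 928 = 1030875503/1114460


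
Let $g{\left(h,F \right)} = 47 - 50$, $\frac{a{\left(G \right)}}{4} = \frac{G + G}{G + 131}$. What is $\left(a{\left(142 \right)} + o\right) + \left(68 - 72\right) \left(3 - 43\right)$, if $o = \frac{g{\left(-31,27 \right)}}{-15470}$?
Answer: $\frac{7618729}{46410} \approx 164.16$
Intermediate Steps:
$a{\left(G \right)} = \frac{8 G}{131 + G}$ ($a{\left(G \right)} = 4 \frac{G + G}{G + 131} = 4 \frac{2 G}{131 + G} = \frac{8 G}{131 + G}$)
$g{\left(h,F \right)} = -3$ ($g{\left(h,F \right)} = 47 - 50 = -3$)
$o = \frac{3}{15470}$ ($o = - \frac{3}{-15470} = \left(-3\right) \left(- \frac{1}{15470}\right) = \frac{3}{15470} \approx 0.00019392$)
$\left(a{\left(142 \right)} + o\right) + \left(68 - 72\right) \left(3 - 43\right) = \left(8 \cdot 142 \frac{1}{131 + 142} + \frac{3}{15470}\right) + \left(68 - 72\right) \left(3 - 43\right) = \left(8 \cdot 142 \cdot \frac{1}{273} + \frac{3}{15470}\right) - -160 = \left(8 \cdot 142 \cdot \frac{1}{273} + \frac{3}{15470}\right) + 160 = \left(\frac{1136}{273} + \frac{3}{15470}\right) + 160 = \frac{193129}{46410} + 160 = \frac{7618729}{46410}$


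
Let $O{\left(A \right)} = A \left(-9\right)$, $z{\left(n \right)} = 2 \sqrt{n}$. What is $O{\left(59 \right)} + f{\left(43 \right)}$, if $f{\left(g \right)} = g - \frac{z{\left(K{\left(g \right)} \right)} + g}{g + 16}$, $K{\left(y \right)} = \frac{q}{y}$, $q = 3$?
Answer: $- \frac{28835}{59} - \frac{2 \sqrt{129}}{2537} \approx -488.74$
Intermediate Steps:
$K{\left(y \right)} = \frac{3}{y}$
$f{\left(g \right)} = g - \frac{g + 2 \sqrt{3} \sqrt{\frac{1}{g}}}{16 + g}$ ($f{\left(g \right)} = g - \frac{2 \sqrt{\frac{3}{g}} + g}{g + 16} = g - \frac{2 \sqrt{3} \sqrt{\frac{1}{g}} + g}{16 + g} = g - \frac{g + 2 \sqrt{3} \sqrt{\frac{1}{g}}}{16 + g}$)
$O{\left(A \right)} = - 9 A$
$O{\left(59 \right)} + f{\left(43 \right)} = \left(-9\right) 59 + \frac{43^{2} + 15 \cdot 43 - 2 \sqrt{3} \sqrt{\frac{1}{43}}}{16 + 43} = -531 + \frac{1849 + 645 - \frac{2 \sqrt{3}}{\sqrt{43}}}{59} = -531 + \frac{1849 + 645 - 2 \sqrt{3} \frac{\sqrt{43}}{43}}{59} = -531 + \frac{1849 + 645 - \frac{2 \sqrt{129}}{43}}{59} = -531 + \frac{2494 - \frac{2 \sqrt{129}}{43}}{59} = -531 + \left(\frac{2494}{59} - \frac{2 \sqrt{129}}{2537}\right) = - \frac{28835}{59} - \frac{2 \sqrt{129}}{2537}$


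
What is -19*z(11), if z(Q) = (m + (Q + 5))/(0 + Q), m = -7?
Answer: -171/11 ≈ -15.545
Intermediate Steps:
z(Q) = (-2 + Q)/Q (z(Q) = (-7 + (Q + 5))/(0 + Q) = (-7 + (5 + Q))/Q = (-2 + Q)/Q)
-19*z(11) = -19*(-2 + 11)/11 = -19*9/11 = -171/11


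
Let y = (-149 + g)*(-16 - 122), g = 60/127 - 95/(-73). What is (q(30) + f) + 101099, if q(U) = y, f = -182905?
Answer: -570062534/9271 ≈ -61489.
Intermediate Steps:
g = 16445/9271 (g = 60*(1/127) - 95*(-1/73) = 60/127 + 95/73 = 16445/9271 ≈ 1.7738)
y = 188360892/9271 (y = (-149 + 16445/9271)*(-16 - 122) = -1364934/9271*(-138) = 188360892/9271 ≈ 20317.)
q(U) = 188360892/9271
(q(30) + f) + 101099 = (188360892/9271 - 182905) + 101099 = -1507351363/9271 + 101099 = -570062534/9271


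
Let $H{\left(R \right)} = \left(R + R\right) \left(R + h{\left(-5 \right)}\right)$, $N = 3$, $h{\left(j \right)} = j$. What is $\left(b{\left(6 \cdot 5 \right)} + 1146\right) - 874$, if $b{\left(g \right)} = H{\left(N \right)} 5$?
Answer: $212$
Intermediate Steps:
$H{\left(R \right)} = 2 R \left(-5 + R\right)$ ($H{\left(R \right)} = \left(R + R\right) \left(R - 5\right) = 2 R \left(-5 + R\right)$)
$b{\left(g \right)} = -60$ ($b{\left(g \right)} = 2 \cdot 3 \left(-5 + 3\right) 5 = 2 \cdot 3 \left(-2\right) 5 = \left(-12\right) 5 = -60$)
$\left(b{\left(6 \cdot 5 \right)} + 1146\right) - 874 = \left(-60 + 1146\right) - 874 = 1086 - 874 = 212$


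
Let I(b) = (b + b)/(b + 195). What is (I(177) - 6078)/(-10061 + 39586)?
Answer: -376777/1830550 ≈ -0.20583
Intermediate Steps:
I(b) = 2*b/(195 + b) (I(b) = (2*b)/(195 + b) = 2*b/(195 + b))
(I(177) - 6078)/(-10061 + 39586) = (2*177/(195 + 177) - 6078)/(-10061 + 39586) = (2*177/372 - 6078)/29525 = (2*177*(1/372) - 6078)*(1/29525) = (59/62 - 6078)*(1/29525) = -376777/62*1/29525 = -376777/1830550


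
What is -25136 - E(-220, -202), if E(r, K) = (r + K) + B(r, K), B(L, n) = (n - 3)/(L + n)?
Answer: -10429513/422 ≈ -24715.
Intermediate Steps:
B(L, n) = (-3 + n)/(L + n)
E(r, K) = K + r + (-3 + K)/(K + r) (E(r, K) = (r + K) + (-3 + K)/(r + K) = (K + r) + (-3 + K)/(K + r) = K + r + (-3 + K)/(K + r))
-25136 - E(-220, -202) = -25136 - (-3 - 202 + (-202 - 220)²)/(-202 - 220) = -25136 - (-3 - 202 + (-422)²)/(-422) = -25136 - (-1)*(-3 - 202 + 178084)/422 = -25136 - (-1)*177879/422 = -25136 - 1*(-177879/422) = -25136 + 177879/422 = -10429513/422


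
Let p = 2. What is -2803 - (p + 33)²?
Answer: -4028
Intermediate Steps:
-2803 - (p + 33)² = -2803 - (2 + 33)² = -2803 - 1*35² = -2803 - 1*1225 = -2803 - 1225 = -4028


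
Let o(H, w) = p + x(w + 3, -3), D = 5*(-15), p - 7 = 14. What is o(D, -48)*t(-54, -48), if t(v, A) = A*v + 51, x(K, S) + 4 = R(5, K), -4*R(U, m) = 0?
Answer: 44931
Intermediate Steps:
R(U, m) = 0 (R(U, m) = -¼*0 = 0)
x(K, S) = -4 (x(K, S) = -4 + 0 = -4)
p = 21 (p = 7 + 14 = 21)
t(v, A) = 51 + A*v
D = -75
o(H, w) = 17 (o(H, w) = 21 - 4 = 17)
o(D, -48)*t(-54, -48) = 17*(51 - 48*(-54)) = 17*(51 + 2592) = 17*2643 = 44931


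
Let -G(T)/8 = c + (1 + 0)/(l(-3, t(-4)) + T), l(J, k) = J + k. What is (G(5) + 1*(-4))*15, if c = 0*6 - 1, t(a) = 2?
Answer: 30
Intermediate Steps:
c = -1 (c = 0 - 1 = -1)
G(T) = 8 - 8/(-1 + T) (G(T) = -8*(-1 + (1 + 0)/((-3 + 2) + T)) = -8*(-1 + 1/(-1 + T)) = 8 - 8/(-1 + T))
(G(5) + 1*(-4))*15 = (8*(-2 + 5)/(-1 + 5) + 1*(-4))*15 = (8*3/4 - 4)*15 = (8*(¼)*3 - 4)*15 = (6 - 4)*15 = 2*15 = 30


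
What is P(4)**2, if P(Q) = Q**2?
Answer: 256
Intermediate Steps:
P(4)**2 = (4**2)**2 = 16**2 = 256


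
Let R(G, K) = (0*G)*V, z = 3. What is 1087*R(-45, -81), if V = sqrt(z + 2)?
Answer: 0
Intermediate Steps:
V = sqrt(5) (V = sqrt(3 + 2) = sqrt(5) ≈ 2.2361)
R(G, K) = 0 (R(G, K) = (0*G)*sqrt(5) = 0*sqrt(5) = 0)
1087*R(-45, -81) = 1087*0 = 0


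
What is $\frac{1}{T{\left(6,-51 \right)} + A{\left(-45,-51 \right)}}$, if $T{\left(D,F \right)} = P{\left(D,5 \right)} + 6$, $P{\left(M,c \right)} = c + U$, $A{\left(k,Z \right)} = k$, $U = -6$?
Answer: $- \frac{1}{40} \approx -0.025$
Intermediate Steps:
$P{\left(M,c \right)} = -6 + c$ ($P{\left(M,c \right)} = c - 6 = -6 + c$)
$T{\left(D,F \right)} = 5$ ($T{\left(D,F \right)} = \left(-6 + 5\right) + 6 = -1 + 6 = 5$)
$\frac{1}{T{\left(6,-51 \right)} + A{\left(-45,-51 \right)}} = \frac{1}{5 - 45} = \frac{1}{-40} = - \frac{1}{40}$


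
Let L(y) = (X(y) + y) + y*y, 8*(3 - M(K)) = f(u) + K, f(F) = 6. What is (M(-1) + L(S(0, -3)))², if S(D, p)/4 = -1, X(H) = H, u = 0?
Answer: 6889/64 ≈ 107.64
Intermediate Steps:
S(D, p) = -4 (S(D, p) = 4*(-1) = -4)
M(K) = 9/4 - K/8 (M(K) = 3 - (6 + K)/8 = 3 + (-¾ - K/8) = 9/4 - K/8)
L(y) = y² + 2*y (L(y) = (y + y) + y*y = 2*y + y² = y² + 2*y)
(M(-1) + L(S(0, -3)))² = ((9/4 - ⅛*(-1)) - 4*(2 - 4))² = ((9/4 + ⅛) - 4*(-2))² = (19/8 + 8)² = (83/8)² = 6889/64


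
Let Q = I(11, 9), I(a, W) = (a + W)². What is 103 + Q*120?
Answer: 48103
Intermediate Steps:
I(a, W) = (W + a)²
Q = 400 (Q = (9 + 11)² = 20² = 400)
103 + Q*120 = 103 + 400*120 = 103 + 48000 = 48103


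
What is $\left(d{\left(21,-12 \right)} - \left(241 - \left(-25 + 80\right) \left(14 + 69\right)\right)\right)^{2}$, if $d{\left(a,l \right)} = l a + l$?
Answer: $16483600$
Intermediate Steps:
$d{\left(a,l \right)} = l + a l$ ($d{\left(a,l \right)} = a l + l = l + a l$)
$\left(d{\left(21,-12 \right)} - \left(241 - \left(-25 + 80\right) \left(14 + 69\right)\right)\right)^{2} = \left(- 12 \left(1 + 21\right) - \left(241 - \left(-25 + 80\right) \left(14 + 69\right)\right)\right)^{2} = \left(\left(-12\right) 22 + \left(55 \cdot 83 - 241\right)\right)^{2} = \left(-264 + \left(4565 - 241\right)\right)^{2} = \left(-264 + 4324\right)^{2} = 4060^{2} = 16483600$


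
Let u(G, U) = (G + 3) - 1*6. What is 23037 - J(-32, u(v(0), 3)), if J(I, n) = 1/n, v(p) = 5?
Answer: 46073/2 ≈ 23037.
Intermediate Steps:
u(G, U) = -3 + G (u(G, U) = (3 + G) - 6 = -3 + G)
23037 - J(-32, u(v(0), 3)) = 23037 - 1/(-3 + 5) = 23037 - 1/2 = 23037 - 1*½ = 23037 - ½ = 46073/2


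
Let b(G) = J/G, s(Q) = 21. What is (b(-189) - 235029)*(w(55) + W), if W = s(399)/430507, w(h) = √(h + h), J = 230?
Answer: -44420711/3874563 - 44420711*√110/189 ≈ -2.4650e+6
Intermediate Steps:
b(G) = 230/G
w(h) = √2*√h (w(h) = √(2*h) = √2*√h)
W = 3/61501 (W = 21/430507 = 21*(1/430507) = 3/61501 ≈ 4.8780e-5)
(b(-189) - 235029)*(w(55) + W) = (230/(-189) - 235029)*(√2*√55 + 3/61501) = (230*(-1/189) - 235029)*(√110 + 3/61501) = (-230/189 - 235029)*(3/61501 + √110) = -44420711*(3/61501 + √110)/189 = -44420711/3874563 - 44420711*√110/189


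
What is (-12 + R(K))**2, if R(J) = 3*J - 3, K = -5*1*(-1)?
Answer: 0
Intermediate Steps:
K = 5 (K = -5*(-1) = 5)
R(J) = -3 + 3*J
(-12 + R(K))**2 = (-12 + (-3 + 3*5))**2 = (-12 + (-3 + 15))**2 = (-12 + 12)**2 = 0**2 = 0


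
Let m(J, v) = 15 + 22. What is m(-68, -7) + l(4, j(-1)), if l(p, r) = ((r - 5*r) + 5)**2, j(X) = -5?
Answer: 662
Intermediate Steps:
m(J, v) = 37
l(p, r) = (5 - 4*r)**2 (l(p, r) = (-4*r + 5)**2 = (5 - 4*r)**2)
m(-68, -7) + l(4, j(-1)) = 37 + (-5 + 4*(-5))**2 = 37 + (-5 - 20)**2 = 37 + (-25)**2 = 37 + 625 = 662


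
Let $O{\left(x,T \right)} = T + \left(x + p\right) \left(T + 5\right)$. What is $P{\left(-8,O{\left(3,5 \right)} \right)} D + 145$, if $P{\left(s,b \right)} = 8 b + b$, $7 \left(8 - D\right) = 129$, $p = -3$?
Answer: $- \frac{2270}{7} \approx -324.29$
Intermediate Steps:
$O{\left(x,T \right)} = T + \left(-3 + x\right) \left(5 + T\right)$ ($O{\left(x,T \right)} = T + \left(x - 3\right) \left(T + 5\right) = T + \left(-3 + x\right) \left(5 + T\right)$)
$D = - \frac{73}{7}$ ($D = 8 - \frac{129}{7} = - \frac{73}{7} \approx -10.429$)
$P{\left(s,b \right)} = 9 b$
$P{\left(-8,O{\left(3,5 \right)} \right)} D + 145 = 9 \left(-15 - 10 + 5 \cdot 3 + 5 \cdot 3\right) \left(- \frac{73}{7}\right) + 145 = 9 \left(-15 - 10 + 15 + 15\right) \left(- \frac{73}{7}\right) + 145 = 9 \cdot 5 \left(- \frac{73}{7}\right) + 145 = 45 \left(- \frac{73}{7}\right) + 145 = - \frac{3285}{7} + 145 = - \frac{2270}{7}$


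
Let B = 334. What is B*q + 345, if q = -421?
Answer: -140269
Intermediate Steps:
B*q + 345 = 334*(-421) + 345 = -140614 + 345 = -140269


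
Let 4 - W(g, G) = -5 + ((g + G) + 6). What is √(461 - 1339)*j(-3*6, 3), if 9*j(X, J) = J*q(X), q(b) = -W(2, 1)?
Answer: 0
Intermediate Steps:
W(g, G) = 3 - G - g (W(g, G) = 4 - (-5 + ((g + G) + 6)) = 4 - (-5 + ((G + g) + 6)) = 4 - (-5 + (6 + G + g)) = 4 - (1 + G + g) = 4 + (-1 - G - g) = 3 - G - g)
q(b) = 0 (q(b) = -(3 - 1*1 - 1*2) = -(3 - 1 - 2) = -1*0 = 0)
j(X, J) = 0 (j(X, J) = (J*0)/9 = (⅑)*0 = 0)
√(461 - 1339)*j(-3*6, 3) = √(461 - 1339)*0 = √(-878)*0 = (I*√878)*0 = 0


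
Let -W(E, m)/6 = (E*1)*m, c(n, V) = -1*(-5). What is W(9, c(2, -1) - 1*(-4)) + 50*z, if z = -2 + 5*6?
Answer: 914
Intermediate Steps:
c(n, V) = 5
z = 28 (z = -2 + 30 = 28)
W(E, m) = -6*E*m (W(E, m) = -6*E*1*m = -6*E*m)
W(9, c(2, -1) - 1*(-4)) + 50*z = -6*9*(5 - 1*(-4)) + 50*28 = -6*9*(5 + 4) + 1400 = -6*9*9 + 1400 = -486 + 1400 = 914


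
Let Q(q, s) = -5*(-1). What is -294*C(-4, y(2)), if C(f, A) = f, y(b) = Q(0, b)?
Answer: 1176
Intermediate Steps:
Q(q, s) = 5
y(b) = 5
-294*C(-4, y(2)) = -294*(-4) = 1176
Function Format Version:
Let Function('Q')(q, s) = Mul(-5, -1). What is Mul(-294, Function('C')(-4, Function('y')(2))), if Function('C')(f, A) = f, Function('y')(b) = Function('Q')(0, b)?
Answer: 1176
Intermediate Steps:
Function('Q')(q, s) = 5
Function('y')(b) = 5
Mul(-294, Function('C')(-4, Function('y')(2))) = Mul(-294, -4) = 1176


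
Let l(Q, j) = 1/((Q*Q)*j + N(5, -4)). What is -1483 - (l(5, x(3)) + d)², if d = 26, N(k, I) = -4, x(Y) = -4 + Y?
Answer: -1814212/841 ≈ -2157.2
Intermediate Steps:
l(Q, j) = 1/(-4 + j*Q²) (l(Q, j) = 1/((Q*Q)*j - 4) = 1/(Q²*j - 4) = 1/(j*Q² - 4) = 1/(-4 + j*Q²))
-1483 - (l(5, x(3)) + d)² = -1483 - (1/(-4 + (-4 + 3)*5²) + 26)² = -1483 - (1/(-4 - 1*25) + 26)² = -1483 - (1/(-4 - 25) + 26)² = -1483 - (1/(-29) + 26)² = -1483 - (-1/29 + 26)² = -1483 - (753/29)² = -1483 - 1*567009/841 = -1483 - 567009/841 = -1814212/841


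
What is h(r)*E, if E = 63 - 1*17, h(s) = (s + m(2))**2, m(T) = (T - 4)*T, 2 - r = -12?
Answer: 4600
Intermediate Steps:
r = 14 (r = 2 - 1*(-12) = 2 + 12 = 14)
m(T) = T*(-4 + T) (m(T) = (-4 + T)*T = T*(-4 + T))
h(s) = (-4 + s)**2 (h(s) = (s + 2*(-4 + 2))**2 = (s + 2*(-2))**2 = (s - 4)**2 = (-4 + s)**2)
E = 46 (E = 63 - 17 = 46)
h(r)*E = (-4 + 14)**2*46 = 10**2*46 = 100*46 = 4600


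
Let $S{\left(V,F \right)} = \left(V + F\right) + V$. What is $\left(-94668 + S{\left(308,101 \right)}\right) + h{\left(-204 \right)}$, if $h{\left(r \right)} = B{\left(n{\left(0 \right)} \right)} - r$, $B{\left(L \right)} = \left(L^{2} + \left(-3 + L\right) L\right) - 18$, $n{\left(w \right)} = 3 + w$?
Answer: $-93756$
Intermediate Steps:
$S{\left(V,F \right)} = F + 2 V$ ($S{\left(V,F \right)} = \left(F + V\right) + V = F + 2 V$)
$B{\left(L \right)} = -18 + L^{2} + L \left(-3 + L\right)$ ($B{\left(L \right)} = \left(L^{2} + L \left(-3 + L\right)\right) - 18 = -18 + L^{2} + L \left(-3 + L\right)$)
$h{\left(r \right)} = -9 - r$ ($h{\left(r \right)} = \left(-18 - 3 \left(3 + 0\right) + 2 \left(3 + 0\right)^{2}\right) - r = \left(-18 - 9 + 2 \cdot 3^{2}\right) - r = \left(-18 - 9 + 2 \cdot 9\right) - r = \left(-18 - 9 + 18\right) - r = -9 - r$)
$\left(-94668 + S{\left(308,101 \right)}\right) + h{\left(-204 \right)} = \left(-94668 + \left(101 + 2 \cdot 308\right)\right) - -195 = \left(-94668 + \left(101 + 616\right)\right) + \left(-9 + 204\right) = \left(-94668 + 717\right) + 195 = -93951 + 195 = -93756$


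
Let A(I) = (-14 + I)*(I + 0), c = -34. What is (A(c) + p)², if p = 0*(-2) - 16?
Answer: 2611456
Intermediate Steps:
A(I) = I*(-14 + I) (A(I) = (-14 + I)*I = I*(-14 + I))
p = -16 (p = 0 - 16 = -16)
(A(c) + p)² = (-34*(-14 - 34) - 16)² = (-34*(-48) - 16)² = (1632 - 16)² = 1616² = 2611456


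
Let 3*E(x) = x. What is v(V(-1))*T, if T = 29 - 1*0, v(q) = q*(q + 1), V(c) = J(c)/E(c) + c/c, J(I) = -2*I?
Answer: 580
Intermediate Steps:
E(x) = x/3
V(c) = -5 (V(c) = (-2*c)/((c/3)) + c/c = (-2*c)*(3/c) + 1 = -6 + 1 = -5)
v(q) = q*(1 + q)
T = 29 (T = 29 + 0 = 29)
v(V(-1))*T = -5*(1 - 5)*29 = -5*(-4)*29 = 20*29 = 580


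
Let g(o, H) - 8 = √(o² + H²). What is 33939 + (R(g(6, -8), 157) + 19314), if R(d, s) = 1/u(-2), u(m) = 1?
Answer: 53254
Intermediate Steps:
g(o, H) = 8 + √(H² + o²) (g(o, H) = 8 + √(o² + H²) = 8 + √(H² + o²))
R(d, s) = 1 (R(d, s) = 1/1 = 1)
33939 + (R(g(6, -8), 157) + 19314) = 33939 + (1 + 19314) = 33939 + 19315 = 53254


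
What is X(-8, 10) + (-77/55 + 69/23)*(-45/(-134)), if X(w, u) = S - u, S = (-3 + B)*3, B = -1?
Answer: -1438/67 ≈ -21.463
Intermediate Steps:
S = -12 (S = (-3 - 1)*3 = -4*3 = -12)
X(w, u) = -12 - u
X(-8, 10) + (-77/55 + 69/23)*(-45/(-134)) = (-12 - 1*10) + (-77/55 + 69/23)*(-45/(-134)) = (-12 - 10) + (-77*1/55 + 69*(1/23))*(-45*(-1/134)) = -22 + (-7/5 + 3)*(45/134) = -22 + (8/5)*(45/134) = -22 + 36/67 = -1438/67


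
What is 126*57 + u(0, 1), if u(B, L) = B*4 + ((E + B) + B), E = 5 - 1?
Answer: 7186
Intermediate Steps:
E = 4
u(B, L) = 4 + 6*B (u(B, L) = B*4 + ((4 + B) + B) = 4*B + (4 + 2*B) = 4 + 6*B)
126*57 + u(0, 1) = 126*57 + (4 + 6*0) = 7182 + (4 + 0) = 7182 + 4 = 7186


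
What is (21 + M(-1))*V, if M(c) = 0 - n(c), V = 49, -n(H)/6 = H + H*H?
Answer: 1029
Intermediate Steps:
n(H) = -6*H - 6*H**2 (n(H) = -6*(H + H*H) = -6*(H + H**2) = -6*H - 6*H**2)
M(c) = 6*c*(1 + c) (M(c) = 0 - (-6)*c*(1 + c) = 0 + 6*c*(1 + c) = 6*c*(1 + c))
(21 + M(-1))*V = (21 + 6*(-1)*(1 - 1))*49 = (21 + 6*(-1)*0)*49 = (21 + 0)*49 = 21*49 = 1029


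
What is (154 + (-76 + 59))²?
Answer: 18769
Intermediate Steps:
(154 + (-76 + 59))² = (154 - 17)² = 137² = 18769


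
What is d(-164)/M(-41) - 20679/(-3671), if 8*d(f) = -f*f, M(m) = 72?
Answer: -5426507/132156 ≈ -41.061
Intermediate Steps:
d(f) = -f²/8 (d(f) = (-f*f)/8 = (-f²)/8 = -f²/8)
d(-164)/M(-41) - 20679/(-3671) = -⅛*(-164)²/72 - 20679/(-3671) = -⅛*26896*(1/72) - 20679*(-1/3671) = -3362*1/72 + 20679/3671 = -1681/36 + 20679/3671 = -5426507/132156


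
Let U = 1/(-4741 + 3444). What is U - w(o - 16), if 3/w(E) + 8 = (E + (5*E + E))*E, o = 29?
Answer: -5066/1523975 ≈ -0.0033242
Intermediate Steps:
U = -1/1297 (U = 1/(-1297) = -1/1297 ≈ -0.00077101)
w(E) = 3/(-8 + 7*E²) (w(E) = 3/(-8 + (E + (5*E + E))*E) = 3/(-8 + (E + 6*E)*E) = 3/(-8 + (7*E)*E) = 3/(-8 + 7*E²))
U - w(o - 16) = -1/1297 - 3/(-8 + 7*(29 - 16)²) = -1/1297 - 3/(-8 + 7*13²) = -1/1297 - 3/(-8 + 7*169) = -1/1297 - 3/(-8 + 1183) = -1/1297 - 3/1175 = -5066/1523975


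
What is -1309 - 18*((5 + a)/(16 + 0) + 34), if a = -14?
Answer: -15287/8 ≈ -1910.9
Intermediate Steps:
-1309 - 18*((5 + a)/(16 + 0) + 34) = -1309 - 18*((5 - 14)/(16 + 0) + 34) = -1309 - 18*(-9/16 + 34) = -1309 - 18*535/16 = -1309 - 1*4815/8 = -1309 - 4815/8 = -15287/8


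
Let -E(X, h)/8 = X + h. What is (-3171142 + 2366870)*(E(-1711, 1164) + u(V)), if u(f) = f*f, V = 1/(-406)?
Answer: -20719262807988/5887 ≈ -3.5195e+9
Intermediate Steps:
V = -1/406 ≈ -0.0024631
u(f) = f²
E(X, h) = -8*X - 8*h (E(X, h) = -8*(X + h) = -8*X - 8*h)
(-3171142 + 2366870)*(E(-1711, 1164) + u(V)) = (-3171142 + 2366870)*((-8*(-1711) - 8*1164) + (-1/406)²) = -804272*((13688 - 9312) + 1/164836) = -804272*(4376 + 1/164836) = -804272*721322337/164836 = -20719262807988/5887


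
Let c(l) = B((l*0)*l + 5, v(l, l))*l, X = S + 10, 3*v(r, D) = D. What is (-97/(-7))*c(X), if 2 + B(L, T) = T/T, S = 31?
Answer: -3977/7 ≈ -568.14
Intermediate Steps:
v(r, D) = D/3
X = 41 (X = 31 + 10 = 41)
B(L, T) = -1 (B(L, T) = -2 + T/T = -2 + 1 = -1)
c(l) = -l
(-97/(-7))*c(X) = (-97/(-7))*(-1*41) = -97*(-1/7)*(-41) = (97/7)*(-41) = -3977/7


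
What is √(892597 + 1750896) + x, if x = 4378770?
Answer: 4378770 + √2643493 ≈ 4.3804e+6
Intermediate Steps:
√(892597 + 1750896) + x = √(892597 + 1750896) + 4378770 = √2643493 + 4378770 = 4378770 + √2643493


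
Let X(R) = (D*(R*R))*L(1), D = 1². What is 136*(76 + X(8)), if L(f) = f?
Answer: 19040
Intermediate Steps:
D = 1
X(R) = R² (X(R) = (1*(R*R))*1 = (1*R²)*1 = R²*1 = R²)
136*(76 + X(8)) = 136*(76 + 8²) = 136*(76 + 64) = 136*140 = 19040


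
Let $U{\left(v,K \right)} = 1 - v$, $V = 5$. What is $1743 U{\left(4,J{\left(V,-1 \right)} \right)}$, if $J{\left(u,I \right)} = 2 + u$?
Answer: $-5229$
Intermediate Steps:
$1743 U{\left(4,J{\left(V,-1 \right)} \right)} = 1743 \left(1 - 4\right) = 1743 \left(-3\right) = -5229$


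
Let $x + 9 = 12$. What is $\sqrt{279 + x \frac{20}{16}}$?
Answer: $\frac{\sqrt{1131}}{2} \approx 16.815$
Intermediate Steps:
$x = 3$ ($x = -9 + 12 = 3$)
$\sqrt{279 + x \frac{20}{16}} = \sqrt{279 + 3 \cdot \frac{20}{16}} = \sqrt{279 + 3 \cdot 20 \cdot \frac{1}{16}} = \sqrt{279 + 3 \cdot \frac{5}{4}} = \sqrt{279 + \frac{15}{4}} = \sqrt{\frac{1131}{4}} = \frac{\sqrt{1131}}{2}$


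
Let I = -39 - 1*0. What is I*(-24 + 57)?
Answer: -1287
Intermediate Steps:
I = -39 (I = -39 + 0 = -39)
I*(-24 + 57) = -39*(-24 + 57) = -39*33 = -1287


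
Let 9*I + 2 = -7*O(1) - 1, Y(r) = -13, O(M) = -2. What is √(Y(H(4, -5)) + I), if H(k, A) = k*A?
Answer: I*√106/3 ≈ 3.4319*I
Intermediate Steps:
H(k, A) = A*k
I = 11/9 (I = -2/9 + (-7*(-2) - 1)/9 = -2/9 + (14 - 1)/9 = -2/9 + (⅑)*13 = -2/9 + 13/9 = 11/9 ≈ 1.2222)
√(Y(H(4, -5)) + I) = √(-13 + 11/9) = √(-106/9) = I*√106/3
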